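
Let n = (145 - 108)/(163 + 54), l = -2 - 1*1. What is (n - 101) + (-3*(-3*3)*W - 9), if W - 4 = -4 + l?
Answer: -41410/217 ≈ -190.83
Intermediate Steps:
l = -3 (l = -2 - 1 = -3)
W = -3 (W = 4 + (-4 - 3) = 4 - 7 = -3)
n = 37/217 ≈ 0.17051
(n - 101) + (-3*(-3*3)*W - 9) = (37/217 - 101) + (-3*(-3*3)*(-3) - 9) = -21880/217 + (-(-27)*(-3) - 9) = -21880/217 + (-3*27 - 9) = -21880/217 + (-81 - 9) = -21880/217 - 90 = -41410/217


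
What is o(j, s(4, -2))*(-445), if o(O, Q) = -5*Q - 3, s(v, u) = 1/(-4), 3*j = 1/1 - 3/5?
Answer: 3115/4 ≈ 778.75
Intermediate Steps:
j = 2/15 (j = (1/1 - 3/5)/3 = (1*1 - 3*⅕)/3 = (1 - ⅗)/3 = (⅓)*(⅖) = 2/15 ≈ 0.13333)
s(v, u) = -¼ (s(v, u) = 1*(-¼) = -¼)
o(O, Q) = -3 - 5*Q
o(j, s(4, -2))*(-445) = (-3 - 5*(-¼))*(-445) = (-3 + 5/4)*(-445) = -7/4*(-445) = 3115/4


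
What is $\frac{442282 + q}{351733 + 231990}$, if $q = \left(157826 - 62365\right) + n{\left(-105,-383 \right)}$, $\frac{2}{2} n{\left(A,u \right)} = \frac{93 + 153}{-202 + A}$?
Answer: $\frac{165086855}{179202961} \approx 0.92123$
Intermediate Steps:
$n{\left(A,u \right)} = \frac{246}{-202 + A}$ ($n{\left(A,u \right)} = \frac{93 + 153}{-202 + A} = \frac{246}{-202 + A}$)
$q = \frac{29306281}{307}$ ($q = \left(157826 - 62365\right) + \frac{246}{-202 - 105} = 95461 + \frac{246}{-307} = 95461 + 246 \left(- \frac{1}{307}\right) = 95461 - \frac{246}{307} = \frac{29306281}{307} \approx 95460.0$)
$\frac{442282 + q}{351733 + 231990} = \frac{442282 + \frac{29306281}{307}}{351733 + 231990} = \frac{165086855}{307 \cdot 583723} = \frac{165086855}{307} \cdot \frac{1}{583723} = \frac{165086855}{179202961}$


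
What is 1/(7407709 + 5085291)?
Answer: 1/12493000 ≈ 8.0045e-8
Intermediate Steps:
1/(7407709 + 5085291) = 1/12493000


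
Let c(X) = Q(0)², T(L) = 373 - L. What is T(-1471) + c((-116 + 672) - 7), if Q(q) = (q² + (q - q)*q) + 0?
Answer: 1844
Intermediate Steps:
Q(q) = q² (Q(q) = (q² + 0*q) + 0 = (q² + 0) + 0 = q² + 0 = q²)
c(X) = 0 (c(X) = (0²)² = 0² = 0)
T(-1471) + c((-116 + 672) - 7) = (373 - 1*(-1471)) + 0 = (373 + 1471) + 0 = 1844 + 0 = 1844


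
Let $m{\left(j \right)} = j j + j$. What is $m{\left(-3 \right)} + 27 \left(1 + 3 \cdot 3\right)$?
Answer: $276$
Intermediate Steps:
$m{\left(j \right)} = j + j^{2}$ ($m{\left(j \right)} = j^{2} + j = j + j^{2}$)
$m{\left(-3 \right)} + 27 \left(1 + 3 \cdot 3\right) = - 3 \left(1 - 3\right) + 27 \left(1 + 3 \cdot 3\right) = \left(-3\right) \left(-2\right) + 27 \left(1 + 9\right) = 6 + 27 \cdot 10 = 6 + 270 = 276$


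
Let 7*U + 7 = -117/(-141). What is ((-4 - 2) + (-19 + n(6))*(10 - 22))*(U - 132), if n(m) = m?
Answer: -6557700/329 ≈ -19932.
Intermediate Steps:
U = -290/329 (U = -1 + (-117/(-141))/7 = -1 + (-117*(-1/141))/7 = -1 + (⅐)*(39/47) = -1 + 39/329 = -290/329 ≈ -0.88146)
((-4 - 2) + (-19 + n(6))*(10 - 22))*(U - 132) = ((-4 - 2) + (-19 + 6)*(10 - 22))*(-290/329 - 132) = (-6 - 13*(-12))*(-43718/329) = (-6 + 156)*(-43718/329) = 150*(-43718/329) = -6557700/329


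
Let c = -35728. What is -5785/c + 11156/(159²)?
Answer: 544832153/903239568 ≈ 0.60320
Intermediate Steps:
-5785/c + 11156/(159²) = -5785/(-35728) + 11156/(159²) = -5785*(-1/35728) + 11156/25281 = 5785/35728 + 11156*(1/25281) = 5785/35728 + 11156/25281 = 544832153/903239568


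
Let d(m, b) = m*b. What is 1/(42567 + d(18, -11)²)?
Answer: 1/81771 ≈ 1.2229e-5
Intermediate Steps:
d(m, b) = b*m
1/(42567 + d(18, -11)²) = 1/(42567 + (-11*18)²) = 1/(42567 + (-198)²) = 1/(42567 + 39204) = 1/81771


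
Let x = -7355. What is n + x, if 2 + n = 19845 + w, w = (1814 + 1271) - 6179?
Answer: 9394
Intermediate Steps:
w = -3094 (w = 3085 - 6179 = -3094)
n = 16749 (n = -2 + (19845 - 3094) = -2 + 16751 = 16749)
n + x = 16749 - 7355 = 9394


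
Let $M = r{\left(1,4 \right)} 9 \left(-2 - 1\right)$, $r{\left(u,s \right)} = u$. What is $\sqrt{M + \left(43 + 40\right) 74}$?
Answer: $\sqrt{6115} \approx 78.198$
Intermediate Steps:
$M = -27$ ($M = 1 \cdot 9 \left(-2 - 1\right) = 9 \left(-3\right) = -27$)
$\sqrt{M + \left(43 + 40\right) 74} = \sqrt{-27 + \left(43 + 40\right) 74} = \sqrt{-27 + 83 \cdot 74} = \sqrt{-27 + 6142} = \sqrt{6115}$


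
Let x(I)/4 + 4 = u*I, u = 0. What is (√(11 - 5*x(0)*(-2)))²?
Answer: -149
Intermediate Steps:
x(I) = -16 (x(I) = -16 + 4*(0*I) = -16 + 4*0 = -16 + 0 = -16)
(√(11 - 5*x(0)*(-2)))² = (√(11 - 5*(-16)*(-2)))² = (√(11 + 80*(-2)))² = (√(11 - 160))² = (√(-149))² = (I*√149)² = -149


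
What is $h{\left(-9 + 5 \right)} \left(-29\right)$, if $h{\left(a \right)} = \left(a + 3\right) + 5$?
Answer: $-116$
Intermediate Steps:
$h{\left(a \right)} = 8 + a$ ($h{\left(a \right)} = \left(3 + a\right) + 5 = 8 + a$)
$h{\left(-9 + 5 \right)} \left(-29\right) = \left(8 + \left(-9 + 5\right)\right) \left(-29\right) = \left(8 - 4\right) \left(-29\right) = 4 \left(-29\right) = -116$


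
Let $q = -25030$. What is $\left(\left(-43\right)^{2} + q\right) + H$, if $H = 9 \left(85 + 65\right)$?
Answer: $-21831$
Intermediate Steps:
$H = 1350$ ($H = 9 \cdot 150 = 1350$)
$\left(\left(-43\right)^{2} + q\right) + H = \left(\left(-43\right)^{2} - 25030\right) + 1350 = \left(1849 - 25030\right) + 1350 = -23181 + 1350 = -21831$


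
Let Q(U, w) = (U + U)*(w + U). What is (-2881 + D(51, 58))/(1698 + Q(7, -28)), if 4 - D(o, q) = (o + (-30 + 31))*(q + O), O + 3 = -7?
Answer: -199/52 ≈ -3.8269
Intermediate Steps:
O = -10 (O = -3 - 7 = -10)
Q(U, w) = 2*U*(U + w) (Q(U, w) = (2*U)*(U + w) = 2*U*(U + w))
D(o, q) = 4 - (1 + o)*(-10 + q) (D(o, q) = 4 - (o + (-30 + 31))*(q - 10) = 4 - (o + 1)*(-10 + q) = 4 - (1 + o)*(-10 + q))
(-2881 + D(51, 58))/(1698 + Q(7, -28)) = (-2881 + (14 - 1*58 + 10*51 - 1*51*58))/(1698 + 2*7*(7 - 28)) = (-2881 + (14 - 58 + 510 - 2958))/(1698 + 2*7*(-21)) = (-2881 - 2492)/(1698 - 294) = -5373/1404 = -5373*1/1404 = -199/52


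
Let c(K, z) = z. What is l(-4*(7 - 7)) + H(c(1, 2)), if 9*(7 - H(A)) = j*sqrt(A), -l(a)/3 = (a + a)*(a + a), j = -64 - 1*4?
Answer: 7 + 68*sqrt(2)/9 ≈ 17.685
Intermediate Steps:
j = -68 (j = -64 - 4 = -68)
l(a) = -12*a**2 (l(a) = -3*(a + a)*(a + a) = -3*2*a*2*a = -12*a**2)
H(A) = 7 + 68*sqrt(A)/9 (H(A) = 7 - (-68)*sqrt(A)/9 = 7 + 68*sqrt(A)/9)
l(-4*(7 - 7)) + H(c(1, 2)) = -12*16*(7 - 7)**2 + (7 + 68*sqrt(2)/9) = -12*(-4*0)**2 + (7 + 68*sqrt(2)/9) = -12*0**2 + (7 + 68*sqrt(2)/9) = -12*0 + (7 + 68*sqrt(2)/9) = 0 + (7 + 68*sqrt(2)/9) = 7 + 68*sqrt(2)/9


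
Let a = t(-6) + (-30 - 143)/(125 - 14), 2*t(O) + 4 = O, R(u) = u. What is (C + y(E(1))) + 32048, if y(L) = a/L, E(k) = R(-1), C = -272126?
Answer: -26647930/111 ≈ -2.4007e+5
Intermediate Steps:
t(O) = -2 + O/2
E(k) = -1
a = -728/111 (a = (-2 + (1/2)*(-6)) + (-30 - 143)/(125 - 14) = (-2 - 3) - 173/111 = -5 - 173*1/111 = -5 - 173/111 = -728/111 ≈ -6.5586)
y(L) = -728/(111*L)
(C + y(E(1))) + 32048 = (-272126 - 728/111/(-1)) + 32048 = (-272126 - 728/111*(-1)) + 32048 = (-272126 + 728/111) + 32048 = -30205258/111 + 32048 = -26647930/111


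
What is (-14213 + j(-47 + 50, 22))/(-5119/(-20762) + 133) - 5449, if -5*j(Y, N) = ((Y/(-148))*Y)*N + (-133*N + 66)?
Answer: -947056728092/170598675 ≈ -5551.4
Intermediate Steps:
j(Y, N) = -66/5 + 133*N/5 + N*Y²/740 (j(Y, N) = -(((Y/(-148))*Y)*N + (-133*N + 66))/5 = -(((Y*(-1/148))*Y)*N + (66 - 133*N))/5 = -(((-Y/148)*Y)*N + (66 - 133*N))/5 = -((-Y²/148)*N + (66 - 133*N))/5 = -(-N*Y²/148 + (66 - 133*N))/5 = -(66 - 133*N - N*Y²/148)/5 = -66/5 + 133*N/5 + N*Y²/740)
(-14213 + j(-47 + 50, 22))/(-5119/(-20762) + 133) - 5449 = (-14213 + (-66/5 + (133/5)*22 + (1/740)*22*(-47 + 50)²))/(-5119/(-20762) + 133) - 5449 = (-14213 + (-66/5 + 2926/5 + (1/740)*22*3²))/(-5119*(-1/20762) + 133) - 5449 = (-14213 + (-66/5 + 2926/5 + (1/740)*22*9))/(5119/20762 + 133) - 5449 = (-14213 + (-66/5 + 2926/5 + 99/370))/(2766465/20762) - 5449 = (-14213 + 211739/370)*(20762/2766465) - 5449 = -5047071/370*20762/2766465 - 5449 = -17464548017/170598675 - 5449 = -947056728092/170598675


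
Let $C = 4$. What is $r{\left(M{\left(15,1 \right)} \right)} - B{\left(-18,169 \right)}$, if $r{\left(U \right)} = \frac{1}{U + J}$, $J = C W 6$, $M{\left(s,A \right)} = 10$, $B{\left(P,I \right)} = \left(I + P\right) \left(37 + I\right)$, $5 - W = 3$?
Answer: $- \frac{1804147}{58} \approx -31106.0$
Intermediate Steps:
$W = 2$ ($W = 5 - 3 = 2$)
$B{\left(P,I \right)} = \left(37 + I\right) \left(I + P\right)$
$J = 48$ ($J = 4 \cdot 2 \cdot 6 = 8 \cdot 6 = 48$)
$r{\left(U \right)} = \frac{1}{48 + U}$ ($r{\left(U \right)} = \frac{1}{U + 48} = \frac{1}{48 + U}$)
$r{\left(M{\left(15,1 \right)} \right)} - B{\left(-18,169 \right)} = \frac{1}{48 + 10} - \left(169^{2} + 37 \cdot 169 + 37 \left(-18\right) + 169 \left(-18\right)\right) = \frac{1}{58} - \left(28561 + 6253 - 666 - 3042\right) = \frac{1}{58} - 31106 = - \frac{1804147}{58}$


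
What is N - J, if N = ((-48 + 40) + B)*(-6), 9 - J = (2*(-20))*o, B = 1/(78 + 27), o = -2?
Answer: 4163/35 ≈ 118.94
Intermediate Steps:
B = 1/105 ≈ 0.0095238
J = -71 (J = 9 - 2*(-20)*(-2) = 9 - (-40)*(-2) = 9 - 1*80 = 9 - 80 = -71)
N = 1678/35 (N = ((-48 + 40) + 1/105)*(-6) = (-8 + 1/105)*(-6) = -839/105*(-6) = 1678/35 ≈ 47.943)
N - J = 1678/35 - 1*(-71) = 1678/35 + 71 = 4163/35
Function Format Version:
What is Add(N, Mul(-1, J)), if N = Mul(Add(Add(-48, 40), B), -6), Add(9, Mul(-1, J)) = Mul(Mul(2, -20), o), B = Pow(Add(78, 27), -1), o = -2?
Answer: Rational(4163, 35) ≈ 118.94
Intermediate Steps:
B = Rational(1, 105) (B = Pow(105, -1) = Rational(1, 105) ≈ 0.0095238)
J = -71 (J = Add(9, Mul(-1, Mul(Mul(2, -20), -2))) = Add(9, Mul(-1, Mul(-40, -2))) = Add(9, Mul(-1, 80)) = Add(9, -80) = -71)
N = Rational(1678, 35) (N = Mul(Add(Add(-48, 40), Rational(1, 105)), -6) = Mul(Add(-8, Rational(1, 105)), -6) = Mul(Rational(-839, 105), -6) = Rational(1678, 35) ≈ 47.943)
Add(N, Mul(-1, J)) = Add(Rational(1678, 35), Mul(-1, -71)) = Add(Rational(1678, 35), 71) = Rational(4163, 35)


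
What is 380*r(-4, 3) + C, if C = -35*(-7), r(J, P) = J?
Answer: -1275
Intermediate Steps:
C = 245
380*r(-4, 3) + C = 380*(-4) + 245 = -1520 + 245 = -1275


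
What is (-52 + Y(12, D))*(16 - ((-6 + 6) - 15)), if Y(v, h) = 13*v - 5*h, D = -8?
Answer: 4464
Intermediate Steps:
Y(v, h) = -5*h + 13*v
(-52 + Y(12, D))*(16 - ((-6 + 6) - 15)) = (-52 + (-5*(-8) + 13*12))*(16 - ((-6 + 6) - 15)) = (-52 + (40 + 156))*(16 - (0 - 15)) = (-52 + 196)*(16 - 1*(-15)) = 144*(16 + 15) = 144*31 = 4464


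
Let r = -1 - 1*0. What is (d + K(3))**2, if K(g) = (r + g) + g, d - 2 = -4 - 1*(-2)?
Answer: 25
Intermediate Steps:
r = -1 (r = -1 + 0 = -1)
d = 0 (d = 2 + (-4 - 1*(-2)) = 2 + (-4 + 2) = 2 - 2 = 0)
K(g) = -1 + 2*g (K(g) = (-1 + g) + g = -1 + 2*g)
(d + K(3))**2 = (0 + (-1 + 2*3))**2 = (0 + (-1 + 6))**2 = (0 + 5)**2 = 5**2 = 25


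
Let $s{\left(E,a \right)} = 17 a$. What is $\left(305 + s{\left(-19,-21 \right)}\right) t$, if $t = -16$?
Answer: $832$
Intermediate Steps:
$\left(305 + s{\left(-19,-21 \right)}\right) t = \left(305 + 17 \left(-21\right)\right) \left(-16\right) = \left(305 - 357\right) \left(-16\right) = \left(-52\right) \left(-16\right) = 832$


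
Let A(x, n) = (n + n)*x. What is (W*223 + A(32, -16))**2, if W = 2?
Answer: 334084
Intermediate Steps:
A(x, n) = 2*n*x (A(x, n) = (2*n)*x = 2*n*x)
(W*223 + A(32, -16))**2 = (2*223 + 2*(-16)*32)**2 = (446 - 1024)**2 = (-578)**2 = 334084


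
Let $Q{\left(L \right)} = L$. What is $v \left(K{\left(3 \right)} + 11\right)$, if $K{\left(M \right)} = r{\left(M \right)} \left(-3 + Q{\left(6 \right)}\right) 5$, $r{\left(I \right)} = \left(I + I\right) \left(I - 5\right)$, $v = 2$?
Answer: $-338$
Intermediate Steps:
$r{\left(I \right)} = 2 I \left(-5 + I\right)$
$K{\left(M \right)} = 30 M \left(-5 + M\right)$ ($K{\left(M \right)} = 2 M \left(-5 + M\right) \left(-3 + 6\right) 5 = 2 M \left(-5 + M\right) 3 \cdot 5 = 2 M \left(-5 + M\right) 15 = 30 M \left(-5 + M\right)$)
$v \left(K{\left(3 \right)} + 11\right) = 2 \left(30 \cdot 3 \left(-5 + 3\right) + 11\right) = 2 \left(30 \cdot 3 \left(-2\right) + 11\right) = 2 \left(-180 + 11\right) = 2 \left(-169\right) = -338$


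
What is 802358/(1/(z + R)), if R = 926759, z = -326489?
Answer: 481631436660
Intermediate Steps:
802358/(1/(z + R)) = 802358/(1/(-326489 + 926759)) = 802358/(1/600270) = 802358*600270 = 481631436660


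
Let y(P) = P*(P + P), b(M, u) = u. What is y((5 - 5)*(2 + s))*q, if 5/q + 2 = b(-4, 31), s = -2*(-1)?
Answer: 0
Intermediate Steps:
s = 2
q = 5/29 (q = 5/(-2 + 31) = 5/29 ≈ 0.17241)
y(P) = 2*P² (y(P) = P*(2*P) = 2*P²)
y((5 - 5)*(2 + s))*q = (2*((5 - 5)*(2 + 2))²)*(5/29) = (2*(0*4)²)*(5/29) = (2*0²)*(5/29) = (2*0)*(5/29) = 0*(5/29) = 0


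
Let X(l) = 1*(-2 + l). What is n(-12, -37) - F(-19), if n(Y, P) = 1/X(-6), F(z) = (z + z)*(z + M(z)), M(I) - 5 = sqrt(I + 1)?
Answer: -4257/8 + 114*I*sqrt(2) ≈ -532.13 + 161.22*I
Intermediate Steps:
X(l) = -2 + l
M(I) = 5 + sqrt(1 + I) (M(I) = 5 + sqrt(I + 1) = 5 + sqrt(1 + I))
F(z) = 2*z*(5 + z + sqrt(1 + z)) (F(z) = (z + z)*(z + (5 + sqrt(1 + z))) = (2*z)*(5 + z + sqrt(1 + z)) = 2*z*(5 + z + sqrt(1 + z)))
n(Y, P) = -1/8 (n(Y, P) = 1/(-2 - 6) = 1/(-8) = -1/8)
n(-12, -37) - F(-19) = -1/8 - 2*(-19)*(5 - 19 + sqrt(1 - 19)) = -1/8 - 2*(-19)*(5 - 19 + sqrt(-18)) = -1/8 - 2*(-19)*(5 - 19 + 3*I*sqrt(2)) = -1/8 - 2*(-19)*(-14 + 3*I*sqrt(2)) = -1/8 - (532 - 114*I*sqrt(2)) = -1/8 + (-532 + 114*I*sqrt(2)) = -4257/8 + 114*I*sqrt(2)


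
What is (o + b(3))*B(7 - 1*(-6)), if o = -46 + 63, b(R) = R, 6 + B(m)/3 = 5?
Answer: -60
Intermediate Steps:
B(m) = -3 (B(m) = -18 + 3*5 = -18 + 15 = -3)
o = 17
(o + b(3))*B(7 - 1*(-6)) = (17 + 3)*(-3) = 20*(-3) = -60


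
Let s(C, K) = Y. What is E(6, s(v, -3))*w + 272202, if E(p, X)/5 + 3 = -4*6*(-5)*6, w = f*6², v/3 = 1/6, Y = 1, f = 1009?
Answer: 130493742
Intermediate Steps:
v = ½ (v = 3/6 = 3*(⅙) = ½ ≈ 0.50000)
s(C, K) = 1
w = 36324 (w = 1009*6² = 1009*36 = 36324)
E(p, X) = 3585 (E(p, X) = -15 + 5*(-4*6*(-5)*6) = -15 + 5*(-(-120)*6) = -15 + 5*(-4*(-180)) = -15 + 5*720 = -15 + 3600 = 3585)
E(6, s(v, -3))*w + 272202 = 3585*36324 + 272202 = 130221540 + 272202 = 130493742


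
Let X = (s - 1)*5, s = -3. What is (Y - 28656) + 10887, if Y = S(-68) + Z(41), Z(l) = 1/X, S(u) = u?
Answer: -356741/20 ≈ -17837.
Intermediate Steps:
X = -20 (X = (-3 - 1)*5 = -4*5 = -20)
Z(l) = -1/20 (Z(l) = 1/(-20) = -1/20)
Y = -1361/20 (Y = -68 - 1/20 = -1361/20 ≈ -68.050)
(Y - 28656) + 10887 = (-1361/20 - 28656) + 10887 = -574481/20 + 10887 = -356741/20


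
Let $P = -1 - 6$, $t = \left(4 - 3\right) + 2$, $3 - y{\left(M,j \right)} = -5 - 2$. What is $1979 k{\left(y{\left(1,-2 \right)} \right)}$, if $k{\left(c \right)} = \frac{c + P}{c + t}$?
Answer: $\frac{5937}{13} \approx 456.69$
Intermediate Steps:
$y{\left(M,j \right)} = 10$ ($y{\left(M,j \right)} = 3 - \left(-5 - 2\right) = 3 - -7 = 3 + 7 = 10$)
$t = 3$ ($t = \left(4 - 3\right) + 2 = 1 + 2 = 3$)
$P = -7$ ($P = -1 - 6 = -7$)
$k{\left(c \right)} = \frac{-7 + c}{3 + c}$ ($k{\left(c \right)} = \frac{c - 7}{c + 3} = \frac{-7 + c}{3 + c}$)
$1979 k{\left(y{\left(1,-2 \right)} \right)} = 1979 \frac{-7 + 10}{3 + 10} = 1979 \cdot \frac{1}{13} \cdot 3 = 1979 \cdot \frac{3}{13} = \frac{5937}{13}$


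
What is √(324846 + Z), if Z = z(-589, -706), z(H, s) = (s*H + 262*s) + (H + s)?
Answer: √554413 ≈ 744.59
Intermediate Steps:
z(H, s) = H + 263*s + H*s (z(H, s) = (H*s + 262*s) + (H + s) = (262*s + H*s) + (H + s) = H + 263*s + H*s)
Z = 229567 (Z = -589 + 263*(-706) - 589*(-706) = -589 - 185678 + 415834 = 229567)
√(324846 + Z) = √(324846 + 229567) = √554413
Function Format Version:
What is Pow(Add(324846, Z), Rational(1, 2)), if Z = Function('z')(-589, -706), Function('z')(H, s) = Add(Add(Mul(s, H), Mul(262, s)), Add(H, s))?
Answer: Pow(554413, Rational(1, 2)) ≈ 744.59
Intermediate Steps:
Function('z')(H, s) = Add(H, Mul(263, s), Mul(H, s)) (Function('z')(H, s) = Add(Add(Mul(H, s), Mul(262, s)), Add(H, s)) = Add(Add(Mul(262, s), Mul(H, s)), Add(H, s)) = Add(H, Mul(263, s), Mul(H, s)))
Z = 229567 (Z = Add(-589, Mul(263, -706), Mul(-589, -706)) = Add(-589, -185678, 415834) = 229567)
Pow(Add(324846, Z), Rational(1, 2)) = Pow(Add(324846, 229567), Rational(1, 2)) = Pow(554413, Rational(1, 2))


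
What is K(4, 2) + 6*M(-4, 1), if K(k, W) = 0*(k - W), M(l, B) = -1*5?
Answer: -30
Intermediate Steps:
M(l, B) = -5
K(k, W) = 0
K(4, 2) + 6*M(-4, 1) = 0 + 6*(-5) = 0 - 30 = -30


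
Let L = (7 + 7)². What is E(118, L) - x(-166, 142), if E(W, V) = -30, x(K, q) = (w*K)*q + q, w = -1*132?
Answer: -3111676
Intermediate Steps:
w = -132
x(K, q) = q - 132*K*q (x(K, q) = (-132*K)*q + q = -132*K*q + q = q - 132*K*q)
L = 196 (L = 14² = 196)
E(118, L) - x(-166, 142) = -30 - 142*(1 - 132*(-166)) = -30 - 142*(1 + 21912) = -30 - 142*21913 = -30 - 1*3111646 = -30 - 3111646 = -3111676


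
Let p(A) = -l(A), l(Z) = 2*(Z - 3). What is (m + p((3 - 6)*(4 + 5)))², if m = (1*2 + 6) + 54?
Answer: 14884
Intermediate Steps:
l(Z) = -6 + 2*Z (l(Z) = 2*(-3 + Z) = -6 + 2*Z)
m = 62 (m = (2 + 6) + 54 = 8 + 54 = 62)
p(A) = 6 - 2*A (p(A) = -(-6 + 2*A) = 6 - 2*A)
(m + p((3 - 6)*(4 + 5)))² = (62 + (6 - 2*(3 - 6)*(4 + 5)))² = (62 + (6 - (-6)*9))² = (62 + (6 - 2*(-27)))² = (62 + (6 + 54))² = (62 + 60)² = 122² = 14884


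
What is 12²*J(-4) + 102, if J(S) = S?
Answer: -474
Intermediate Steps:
12²*J(-4) + 102 = 12²*(-4) + 102 = 144*(-4) + 102 = -576 + 102 = -474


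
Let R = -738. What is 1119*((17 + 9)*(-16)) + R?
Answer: -466242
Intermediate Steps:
1119*((17 + 9)*(-16)) + R = 1119*((17 + 9)*(-16)) - 738 = 1119*(26*(-16)) - 738 = 1119*(-416) - 738 = -465504 - 738 = -466242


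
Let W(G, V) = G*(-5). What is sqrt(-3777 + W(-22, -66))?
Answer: I*sqrt(3667) ≈ 60.556*I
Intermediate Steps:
W(G, V) = -5*G
sqrt(-3777 + W(-22, -66)) = sqrt(-3777 - 5*(-22)) = sqrt(-3777 + 110) = sqrt(-3667) = I*sqrt(3667)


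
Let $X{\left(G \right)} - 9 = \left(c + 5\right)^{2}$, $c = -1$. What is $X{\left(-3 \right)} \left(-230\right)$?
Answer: $-5750$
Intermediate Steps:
$X{\left(G \right)} = 25$ ($X{\left(G \right)} = 9 + \left(-1 + 5\right)^{2} = 9 + 4^{2} = 9 + 16 = 25$)
$X{\left(-3 \right)} \left(-230\right) = 25 \left(-230\right) = -5750$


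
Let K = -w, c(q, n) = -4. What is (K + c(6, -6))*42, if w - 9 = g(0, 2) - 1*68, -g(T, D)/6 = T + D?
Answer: 2814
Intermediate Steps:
g(T, D) = -6*D - 6*T (g(T, D) = -6*(T + D) = -6*(D + T) = -6*D - 6*T)
w = -71 (w = 9 + ((-6*2 - 6*0) - 1*68) = 9 + ((-12 + 0) - 68) = 9 + (-12 - 68) = 9 - 80 = -71)
K = 71 (K = -1*(-71) = 71)
(K + c(6, -6))*42 = (71 - 4)*42 = 67*42 = 2814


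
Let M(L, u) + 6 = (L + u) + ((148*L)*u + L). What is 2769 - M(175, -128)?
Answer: 3317753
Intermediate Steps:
M(L, u) = -6 + u + 2*L + 148*L*u (M(L, u) = -6 + ((L + u) + ((148*L)*u + L)) = -6 + ((L + u) + (148*L*u + L)) = -6 + ((L + u) + (L + 148*L*u)) = -6 + (u + 2*L + 148*L*u) = -6 + u + 2*L + 148*L*u)
2769 - M(175, -128) = 2769 - (-6 - 128 + 2*175 + 148*175*(-128)) = 2769 - (-6 - 128 + 350 - 3315200) = 2769 - 1*(-3314984) = 2769 + 3314984 = 3317753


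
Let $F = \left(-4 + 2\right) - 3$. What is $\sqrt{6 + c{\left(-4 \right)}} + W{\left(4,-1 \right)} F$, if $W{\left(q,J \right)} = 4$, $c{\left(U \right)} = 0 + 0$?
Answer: $-20 + \sqrt{6} \approx -17.551$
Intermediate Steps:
$c{\left(U \right)} = 0$
$F = -5$ ($F = -2 - 3 = -5$)
$\sqrt{6 + c{\left(-4 \right)}} + W{\left(4,-1 \right)} F = \sqrt{6 + 0} + 4 \left(-5\right) = \sqrt{6} - 20 = -20 + \sqrt{6}$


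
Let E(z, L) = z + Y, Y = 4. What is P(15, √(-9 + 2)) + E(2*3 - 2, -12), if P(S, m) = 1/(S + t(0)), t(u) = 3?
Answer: 145/18 ≈ 8.0556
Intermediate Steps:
P(S, m) = 1/(3 + S) (P(S, m) = 1/(S + 3) = 1/(3 + S))
E(z, L) = 4 + z (E(z, L) = z + 4 = 4 + z)
P(15, √(-9 + 2)) + E(2*3 - 2, -12) = 1/(3 + 15) + (4 + (2*3 - 2)) = 1/18 + (4 + (6 - 2)) = 1/18 + (4 + 4) = 1/18 + 8 = 145/18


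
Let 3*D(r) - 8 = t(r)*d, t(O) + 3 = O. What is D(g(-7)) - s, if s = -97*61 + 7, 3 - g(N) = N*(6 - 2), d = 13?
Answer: 6034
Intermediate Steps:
t(O) = -3 + O
g(N) = 3 - 4*N (g(N) = 3 - N*(6 - 2) = 3 - N*4 = 3 - 4*N)
D(r) = -31/3 + 13*r/3 (D(r) = 8/3 + ((-3 + r)*13)/3 = 8/3 + (-39 + 13*r)/3 = 8/3 + (-13 + 13*r/3) = -31/3 + 13*r/3)
s = -5910 (s = -5917 + 7 = -5910)
D(g(-7)) - s = (-31/3 + 13*(3 - 4*(-7))/3) - 1*(-5910) = (-31/3 + 13*(3 + 28)/3) + 5910 = (-31/3 + (13/3)*31) + 5910 = (-31/3 + 403/3) + 5910 = 124 + 5910 = 6034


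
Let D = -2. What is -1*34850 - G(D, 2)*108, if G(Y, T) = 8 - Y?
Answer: -35930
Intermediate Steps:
-1*34850 - G(D, 2)*108 = -1*34850 - (8 - 1*(-2))*108 = -34850 - (8 + 2)*108 = -34850 - 10*108 = -34850 - 1*1080 = -34850 - 1080 = -35930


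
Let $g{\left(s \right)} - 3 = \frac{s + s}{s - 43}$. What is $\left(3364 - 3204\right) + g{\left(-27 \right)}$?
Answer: $\frac{5732}{35} \approx 163.77$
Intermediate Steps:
$g{\left(s \right)} = 3 + \frac{2 s}{-43 + s}$ ($g{\left(s \right)} = 3 + \frac{s + s}{s - 43} = 3 + \frac{2 s}{-43 + s}$)
$\left(3364 - 3204\right) + g{\left(-27 \right)} = \left(3364 - 3204\right) + \frac{-129 + 5 \left(-27\right)}{-43 - 27} = 160 + \frac{-129 - 135}{-70} = 160 - - \frac{132}{35} = 160 + \frac{132}{35} = \frac{5732}{35}$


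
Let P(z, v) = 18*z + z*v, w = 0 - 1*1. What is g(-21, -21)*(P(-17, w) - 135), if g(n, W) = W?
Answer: 8904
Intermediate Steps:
w = -1 (w = 0 - 1 = -1)
P(z, v) = 18*z + v*z
g(-21, -21)*(P(-17, w) - 135) = -21*(-17*(18 - 1) - 135) = -21*(-17*17 - 135) = -21*(-289 - 135) = -21*(-424) = 8904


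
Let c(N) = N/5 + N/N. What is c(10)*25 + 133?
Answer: 208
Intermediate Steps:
c(N) = 1 + N/5 (c(N) = N*(⅕) + 1 = N/5 + 1 = 1 + N/5)
c(10)*25 + 133 = (1 + (⅕)*10)*25 + 133 = (1 + 2)*25 + 133 = 3*25 + 133 = 75 + 133 = 208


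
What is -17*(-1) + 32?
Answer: 49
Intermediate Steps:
-17*(-1) + 32 = 17 + 32 = 49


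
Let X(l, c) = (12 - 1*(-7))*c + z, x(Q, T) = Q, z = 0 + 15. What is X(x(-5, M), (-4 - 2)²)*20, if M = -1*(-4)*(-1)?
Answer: 13980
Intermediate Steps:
z = 15
M = -4 (M = 4*(-1) = -4)
X(l, c) = 15 + 19*c (X(l, c) = (12 - 1*(-7))*c + 15 = (12 + 7)*c + 15 = 19*c + 15 = 15 + 19*c)
X(x(-5, M), (-4 - 2)²)*20 = (15 + 19*(-4 - 2)²)*20 = (15 + 19*(-6)²)*20 = (15 + 19*36)*20 = (15 + 684)*20 = 699*20 = 13980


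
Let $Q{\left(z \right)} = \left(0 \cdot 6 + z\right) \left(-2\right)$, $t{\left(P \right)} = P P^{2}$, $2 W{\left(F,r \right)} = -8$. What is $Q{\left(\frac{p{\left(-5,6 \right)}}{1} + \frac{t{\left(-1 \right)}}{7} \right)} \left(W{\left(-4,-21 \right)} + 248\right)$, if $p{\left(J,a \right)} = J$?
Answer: $\frac{17568}{7} \approx 2509.7$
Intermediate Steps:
$W{\left(F,r \right)} = -4$ ($W{\left(F,r \right)} = \frac{1}{2} \left(-8\right) = -4$)
$t{\left(P \right)} = P^{3}$
$Q{\left(z \right)} = - 2 z$ ($Q{\left(z \right)} = \left(0 + z\right) \left(-2\right) = z \left(-2\right) = - 2 z$)
$Q{\left(\frac{p{\left(-5,6 \right)}}{1} + \frac{t{\left(-1 \right)}}{7} \right)} \left(W{\left(-4,-21 \right)} + 248\right) = - 2 \left(- \frac{5}{1} + \frac{\left(-1\right)^{3}}{7}\right) \left(-4 + 248\right) = - 2 \left(\left(-5\right) 1 - \frac{1}{7}\right) 244 = - 2 \left(-5 - \frac{1}{7}\right) 244 = \left(-2\right) \left(- \frac{36}{7}\right) 244 = \frac{72}{7} \cdot 244 = \frac{17568}{7}$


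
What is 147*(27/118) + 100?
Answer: 15769/118 ≈ 133.64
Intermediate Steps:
147*(27/118) + 100 = 3969/118 + 100 = 15769/118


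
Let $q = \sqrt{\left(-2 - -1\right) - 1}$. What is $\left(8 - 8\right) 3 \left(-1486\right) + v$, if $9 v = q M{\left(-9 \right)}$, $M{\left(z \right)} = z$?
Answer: $- i \sqrt{2} \approx - 1.4142 i$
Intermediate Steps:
$q = i \sqrt{2}$ ($q = \sqrt{\left(-2 + 1\right) - 1} = \sqrt{-1 - 1} = \sqrt{-2} = i \sqrt{2} \approx 1.4142 i$)
$v = - i \sqrt{2}$ ($v = \frac{i \sqrt{2} \left(-9\right)}{9} = \frac{\left(-9\right) i \sqrt{2}}{9} = - i \sqrt{2} \approx - 1.4142 i$)
$\left(8 - 8\right) 3 \left(-1486\right) + v = \left(8 - 8\right) 3 \left(-1486\right) - i \sqrt{2} = 0 \cdot 3 \left(-1486\right) - i \sqrt{2} = 0 \left(-1486\right) - i \sqrt{2} = 0 - i \sqrt{2} = - i \sqrt{2}$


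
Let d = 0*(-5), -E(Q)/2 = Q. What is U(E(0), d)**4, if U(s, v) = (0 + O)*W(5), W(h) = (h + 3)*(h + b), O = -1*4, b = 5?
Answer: 10485760000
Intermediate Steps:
E(Q) = -2*Q
O = -4
d = 0
W(h) = (3 + h)*(5 + h) (W(h) = (h + 3)*(h + 5) = (3 + h)*(5 + h))
U(s, v) = -320 (U(s, v) = (0 - 4)*(15 + 5**2 + 8*5) = -4*(15 + 25 + 40) = -4*80 = -320)
U(E(0), d)**4 = (-320)**4 = 10485760000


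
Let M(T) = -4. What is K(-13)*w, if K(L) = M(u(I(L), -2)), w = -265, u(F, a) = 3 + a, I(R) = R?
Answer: 1060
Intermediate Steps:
K(L) = -4
K(-13)*w = -4*(-265) = 1060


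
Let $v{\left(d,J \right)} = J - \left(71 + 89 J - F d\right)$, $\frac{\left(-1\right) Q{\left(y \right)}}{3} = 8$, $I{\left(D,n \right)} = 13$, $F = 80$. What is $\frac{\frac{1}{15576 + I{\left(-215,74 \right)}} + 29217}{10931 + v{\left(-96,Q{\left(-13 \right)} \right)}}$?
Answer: $\frac{227731907}{41248494} \approx 5.521$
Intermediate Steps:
$Q{\left(y \right)} = -24$ ($Q{\left(y \right)} = \left(-3\right) 8 = -24$)
$v{\left(d,J \right)} = -71 - 88 J + 80 d$ ($v{\left(d,J \right)} = J - \left(71 - 80 d + 89 J\right) = -71 - 88 J + 80 d$)
$\frac{\frac{1}{15576 + I{\left(-215,74 \right)}} + 29217}{10931 + v{\left(-96,Q{\left(-13 \right)} \right)}} = \frac{\frac{1}{15576 + 13} + 29217}{10931 - 5639} = \frac{\frac{1}{15589} + 29217}{10931 - 5639} = \frac{455463814}{15589 \cdot 5292} = \frac{455463814}{15589} \cdot \frac{1}{5292} = \frac{227731907}{41248494}$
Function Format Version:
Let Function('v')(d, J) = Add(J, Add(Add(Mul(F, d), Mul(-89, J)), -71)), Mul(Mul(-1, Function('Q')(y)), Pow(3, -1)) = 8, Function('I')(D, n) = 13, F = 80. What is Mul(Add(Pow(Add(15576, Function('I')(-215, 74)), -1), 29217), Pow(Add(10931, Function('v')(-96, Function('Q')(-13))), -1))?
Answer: Rational(227731907, 41248494) ≈ 5.5210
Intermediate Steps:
Function('Q')(y) = -24 (Function('Q')(y) = Mul(-3, 8) = -24)
Function('v')(d, J) = Add(-71, Mul(-88, J), Mul(80, d)) (Function('v')(d, J) = Add(J, Add(Add(Mul(80, d), Mul(-89, J)), -71)) = Add(J, Add(Add(Mul(-89, J), Mul(80, d)), -71)) = Add(J, Add(-71, Mul(-89, J), Mul(80, d))) = Add(-71, Mul(-88, J), Mul(80, d)))
Mul(Add(Pow(Add(15576, Function('I')(-215, 74)), -1), 29217), Pow(Add(10931, Function('v')(-96, Function('Q')(-13))), -1)) = Mul(Add(Pow(Add(15576, 13), -1), 29217), Pow(Add(10931, Add(-71, Mul(-88, -24), Mul(80, -96))), -1)) = Mul(Add(Pow(15589, -1), 29217), Pow(Add(10931, Add(-71, 2112, -7680)), -1)) = Mul(Add(Rational(1, 15589), 29217), Pow(Add(10931, -5639), -1)) = Mul(Rational(455463814, 15589), Pow(5292, -1)) = Mul(Rational(455463814, 15589), Rational(1, 5292)) = Rational(227731907, 41248494)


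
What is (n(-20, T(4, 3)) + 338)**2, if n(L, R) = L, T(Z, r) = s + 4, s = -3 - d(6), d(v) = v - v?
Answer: 101124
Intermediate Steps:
d(v) = 0
s = -3 (s = -3 - 1*0 = -3 + 0 = -3)
T(Z, r) = 1 (T(Z, r) = -3 + 4 = 1)
(n(-20, T(4, 3)) + 338)**2 = (-20 + 338)**2 = 318**2 = 101124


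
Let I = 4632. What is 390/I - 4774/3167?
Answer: -3479673/2444924 ≈ -1.4232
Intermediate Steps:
390/I - 4774/3167 = 390/4632 - 4774/3167 = 390*(1/4632) - 4774*1/3167 = 65/772 - 4774/3167 = -3479673/2444924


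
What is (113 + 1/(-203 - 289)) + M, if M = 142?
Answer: 125459/492 ≈ 255.00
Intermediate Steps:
(113 + 1/(-203 - 289)) + M = (113 + 1/(-203 - 289)) + 142 = (113 + 1/(-492)) + 142 = (113 - 1/492) + 142 = 55595/492 + 142 = 125459/492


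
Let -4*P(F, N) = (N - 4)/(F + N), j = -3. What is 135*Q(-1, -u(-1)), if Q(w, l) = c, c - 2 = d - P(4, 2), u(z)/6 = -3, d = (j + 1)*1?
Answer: -45/4 ≈ -11.250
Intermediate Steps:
d = -2 (d = (-3 + 1)*1 = -2*1 = -2)
P(F, N) = -(-4 + N)/(4*(F + N)) (P(F, N) = -(N - 4)/(4*(F + N)) = -(-4 + N)/(4*(F + N)))
u(z) = -18 (u(z) = 6*(-3) = -18)
c = -1/12 (c = 2 + (-2 - (1 - 1/4*2)/(4 + 2)) = 2 + (-2 - (1 - 1/2)/6) = 2 + (-2 - 1/(6*2)) = 2 + (-2 - 1*1/12) = 2 + (-2 - 1/12) = 2 - 25/12 = -1/12 ≈ -0.083333)
Q(w, l) = -1/12
135*Q(-1, -u(-1)) = 135*(-1/12) = -45/4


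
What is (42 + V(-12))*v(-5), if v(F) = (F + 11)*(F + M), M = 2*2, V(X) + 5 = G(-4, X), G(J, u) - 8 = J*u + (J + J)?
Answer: -510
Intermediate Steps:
G(J, u) = 8 + 2*J + J*u (G(J, u) = 8 + (J*u + (J + J)) = 8 + (J*u + 2*J) = 8 + (2*J + J*u) = 8 + 2*J + J*u)
V(X) = -5 - 4*X (V(X) = -5 + (8 + 2*(-4) - 4*X) = -5 + (8 - 8 - 4*X) = -5 - 4*X)
M = 4
v(F) = (4 + F)*(11 + F) (v(F) = (F + 11)*(F + 4) = (11 + F)*(4 + F) = (4 + F)*(11 + F))
(42 + V(-12))*v(-5) = (42 + (-5 - 4*(-12)))*(44 + (-5)**2 + 15*(-5)) = (42 + (-5 + 48))*(44 + 25 - 75) = (42 + 43)*(-6) = 85*(-6) = -510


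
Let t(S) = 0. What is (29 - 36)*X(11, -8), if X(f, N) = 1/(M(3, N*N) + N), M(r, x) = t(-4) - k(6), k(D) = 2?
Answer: 7/10 ≈ 0.70000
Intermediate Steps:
M(r, x) = -2 (M(r, x) = 0 - 1*2 = 0 - 2 = -2)
X(f, N) = 1/(-2 + N)
(29 - 36)*X(11, -8) = (29 - 36)/(-2 - 8) = -7/(-10) = -7*(-⅒) = 7/10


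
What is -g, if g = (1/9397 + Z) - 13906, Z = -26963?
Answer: 384045992/9397 ≈ 40869.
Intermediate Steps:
g = -384045992/9397 (g = (1/9397 - 26963) - 13906 = -253371310/9397 - 13906 = -384045992/9397 ≈ -40869.)
-g = -1*(-384045992/9397) = 384045992/9397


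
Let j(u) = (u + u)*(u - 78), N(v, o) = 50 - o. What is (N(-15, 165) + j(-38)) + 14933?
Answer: 23634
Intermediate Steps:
j(u) = 2*u*(-78 + u) (j(u) = (2*u)*(-78 + u) = 2*u*(-78 + u))
(N(-15, 165) + j(-38)) + 14933 = ((50 - 1*165) + 2*(-38)*(-78 - 38)) + 14933 = ((50 - 165) + 2*(-38)*(-116)) + 14933 = (-115 + 8816) + 14933 = 8701 + 14933 = 23634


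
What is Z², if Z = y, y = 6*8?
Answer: 2304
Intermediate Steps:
y = 48
Z = 48
Z² = 48² = 2304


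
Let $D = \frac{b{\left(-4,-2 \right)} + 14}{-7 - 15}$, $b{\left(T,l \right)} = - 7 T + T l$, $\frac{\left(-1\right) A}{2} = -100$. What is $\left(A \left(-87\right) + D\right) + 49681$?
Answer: $\frac{355066}{11} \approx 32279.0$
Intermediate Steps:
$A = 200$ ($A = \left(-2\right) \left(-100\right) = 200$)
$D = - \frac{25}{11}$ ($D = \frac{- 4 \left(-7 - 2\right) + 14}{-7 - 15} = \frac{\left(-4\right) \left(-9\right) + 14}{-22} = \left(36 + 14\right) \left(- \frac{1}{22}\right) = 50 \left(- \frac{1}{22}\right) = - \frac{25}{11} \approx -2.2727$)
$\left(A \left(-87\right) + D\right) + 49681 = \left(200 \left(-87\right) - \frac{25}{11}\right) + 49681 = \left(-17400 - \frac{25}{11}\right) + 49681 = - \frac{191425}{11} + 49681 = \frac{355066}{11}$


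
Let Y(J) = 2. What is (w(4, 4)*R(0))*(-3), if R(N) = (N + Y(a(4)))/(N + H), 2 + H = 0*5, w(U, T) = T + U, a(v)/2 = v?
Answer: 24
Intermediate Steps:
a(v) = 2*v
H = -2 (H = -2 + 0*5 = -2 + 0 = -2)
R(N) = (2 + N)/(-2 + N) (R(N) = (N + 2)/(N - 2) = (2 + N)/(-2 + N))
(w(4, 4)*R(0))*(-3) = ((4 + 4)*((2 + 0)/(-2 + 0)))*(-3) = (8*(2/(-2)))*(-3) = (8*(-½*2))*(-3) = (8*(-1))*(-3) = -8*(-3) = 24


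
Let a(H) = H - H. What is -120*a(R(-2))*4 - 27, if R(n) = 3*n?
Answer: -27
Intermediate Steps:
a(H) = 0
-120*a(R(-2))*4 - 27 = -0*4 - 27 = -120*0 - 27 = 0 - 27 = -27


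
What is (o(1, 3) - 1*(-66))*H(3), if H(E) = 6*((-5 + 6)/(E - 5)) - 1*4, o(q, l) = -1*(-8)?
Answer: -518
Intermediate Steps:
o(q, l) = 8
H(E) = -4 + 6/(-5 + E) (H(E) = 6*(1/(-5 + E)) - 4 = 6/(-5 + E) - 4 = -4 + 6/(-5 + E))
(o(1, 3) - 1*(-66))*H(3) = (8 - 1*(-66))*(2*(13 - 2*3)/(-5 + 3)) = (8 + 66)*(2*(13 - 6)/(-2)) = 74*(2*(-1/2)*7) = 74*(-7) = -518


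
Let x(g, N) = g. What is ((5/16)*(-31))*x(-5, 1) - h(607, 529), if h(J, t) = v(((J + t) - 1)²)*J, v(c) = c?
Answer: -12511240425/16 ≈ -7.8195e+8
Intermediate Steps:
h(J, t) = J*(-1 + J + t)² (h(J, t) = ((J + t) - 1)²*J = (-1 + J + t)²*J = J*(-1 + J + t)²)
((5/16)*(-31))*x(-5, 1) - h(607, 529) = ((5/16)*(-31))*(-5) - 607*(-1 + 607 + 529)² = ((5*(1/16))*(-31))*(-5) - 607*1135² = ((5/16)*(-31))*(-5) - 607*1288225 = -155/16*(-5) - 1*781952575 = 775/16 - 781952575 = -12511240425/16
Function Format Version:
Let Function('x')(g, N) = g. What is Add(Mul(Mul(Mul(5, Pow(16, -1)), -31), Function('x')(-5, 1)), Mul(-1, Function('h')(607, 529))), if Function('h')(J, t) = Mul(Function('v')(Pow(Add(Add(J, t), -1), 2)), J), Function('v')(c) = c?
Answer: Rational(-12511240425, 16) ≈ -7.8195e+8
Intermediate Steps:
Function('h')(J, t) = Mul(J, Pow(Add(-1, J, t), 2)) (Function('h')(J, t) = Mul(Pow(Add(Add(J, t), -1), 2), J) = Mul(Pow(Add(-1, J, t), 2), J) = Mul(J, Pow(Add(-1, J, t), 2)))
Add(Mul(Mul(Mul(5, Pow(16, -1)), -31), Function('x')(-5, 1)), Mul(-1, Function('h')(607, 529))) = Add(Mul(Mul(Mul(5, Pow(16, -1)), -31), -5), Mul(-1, Mul(607, Pow(Add(-1, 607, 529), 2)))) = Add(Mul(Mul(Mul(5, Rational(1, 16)), -31), -5), Mul(-1, Mul(607, Pow(1135, 2)))) = Add(Mul(Mul(Rational(5, 16), -31), -5), Mul(-1, Mul(607, 1288225))) = Add(Mul(Rational(-155, 16), -5), Mul(-1, 781952575)) = Add(Rational(775, 16), -781952575) = Rational(-12511240425, 16)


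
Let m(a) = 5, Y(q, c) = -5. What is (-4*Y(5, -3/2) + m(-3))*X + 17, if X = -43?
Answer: -1058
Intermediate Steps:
(-4*Y(5, -3/2) + m(-3))*X + 17 = (-4*(-5) + 5)*(-43) + 17 = (20 + 5)*(-43) + 17 = 25*(-43) + 17 = -1075 + 17 = -1058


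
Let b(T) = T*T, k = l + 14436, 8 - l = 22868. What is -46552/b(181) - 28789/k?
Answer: 551002381/275978664 ≈ 1.9965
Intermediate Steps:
l = -22860 (l = 8 - 1*22868 = 8 - 22868 = -22860)
k = -8424 (k = -22860 + 14436 = -8424)
b(T) = T**2
-46552/b(181) - 28789/k = -46552/(181**2) - 28789/(-8424) = -46552/32761 - 28789*(-1/8424) = -46552*1/32761 + 28789/8424 = -46552/32761 + 28789/8424 = 551002381/275978664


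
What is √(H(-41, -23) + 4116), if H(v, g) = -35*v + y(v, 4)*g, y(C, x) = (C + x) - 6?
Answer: 2*√1635 ≈ 80.870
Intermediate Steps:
y(C, x) = -6 + C + x
H(v, g) = -35*v + g*(-2 + v) (H(v, g) = -35*v + (-6 + v + 4)*g = -35*v + (-2 + v)*g = -35*v + g*(-2 + v))
√(H(-41, -23) + 4116) = √((-35*(-41) - 23*(-2 - 41)) + 4116) = √((1435 - 23*(-43)) + 4116) = √((1435 + 989) + 4116) = √(2424 + 4116) = √6540 = 2*√1635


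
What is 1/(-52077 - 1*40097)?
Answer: -1/92174 ≈ -1.0849e-5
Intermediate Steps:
1/(-52077 - 1*40097) = 1/(-52077 - 40097) = 1/(-92174) = -1/92174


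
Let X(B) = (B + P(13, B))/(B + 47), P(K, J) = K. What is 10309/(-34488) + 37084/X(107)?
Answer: 8206563487/172440 ≈ 47591.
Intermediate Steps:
X(B) = (13 + B)/(47 + B) (X(B) = (B + 13)/(B + 47) = (13 + B)/(47 + B))
10309/(-34488) + 37084/X(107) = 10309/(-34488) + 37084/(((13 + 107)/(47 + 107))) = 10309*(-1/34488) + 37084/((120/154)) = -10309/34488 + 37084/(((1/154)*120)) = -10309/34488 + 37084/(60/77) = -10309/34488 + 37084*(77/60) = -10309/34488 + 713867/15 = 8206563487/172440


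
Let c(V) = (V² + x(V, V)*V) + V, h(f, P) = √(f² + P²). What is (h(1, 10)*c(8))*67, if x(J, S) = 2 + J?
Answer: 10184*√101 ≈ 1.0235e+5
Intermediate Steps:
h(f, P) = √(P² + f²)
c(V) = V + V² + V*(2 + V) (c(V) = (V² + (2 + V)*V) + V = (V² + V*(2 + V)) + V = V + V² + V*(2 + V))
(h(1, 10)*c(8))*67 = (√(10² + 1²)*(8*(3 + 2*8)))*67 = (√(100 + 1)*(8*(3 + 16)))*67 = (√101*(8*19))*67 = (√101*152)*67 = (152*√101)*67 = 10184*√101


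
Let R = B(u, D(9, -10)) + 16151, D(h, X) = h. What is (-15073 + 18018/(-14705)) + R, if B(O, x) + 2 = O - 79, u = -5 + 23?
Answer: 14907557/14705 ≈ 1013.8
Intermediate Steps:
u = 18
B(O, x) = -81 + O (B(O, x) = -2 + (O - 79) = -2 + (-79 + O) = -81 + O)
R = 16088 (R = (-81 + 18) + 16151 = -63 + 16151 = 16088)
(-15073 + 18018/(-14705)) + R = (-15073 + 18018/(-14705)) + 16088 = (-15073 + 18018*(-1/14705)) + 16088 = (-15073 - 18018/14705) + 16088 = -221666483/14705 + 16088 = 14907557/14705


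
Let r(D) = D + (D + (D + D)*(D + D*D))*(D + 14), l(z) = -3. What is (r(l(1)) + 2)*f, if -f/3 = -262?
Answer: -337980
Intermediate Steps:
r(D) = D + (14 + D)*(D + 2*D*(D + D²)) (r(D) = D + (D + (2*D)*(D + D²))*(14 + D) = D + (D + 2*D*(D + D²))*(14 + D) = D + (14 + D)*(D + 2*D*(D + D²)))
f = 786 (f = -3*(-262) = 786)
(r(l(1)) + 2)*f = (-3*(15 + 2*(-3)³ + 29*(-3) + 30*(-3)²) + 2)*786 = (-3*(15 + 2*(-27) - 87 + 30*9) + 2)*786 = (-3*(15 - 54 - 87 + 270) + 2)*786 = (-3*144 + 2)*786 = (-432 + 2)*786 = -430*786 = -337980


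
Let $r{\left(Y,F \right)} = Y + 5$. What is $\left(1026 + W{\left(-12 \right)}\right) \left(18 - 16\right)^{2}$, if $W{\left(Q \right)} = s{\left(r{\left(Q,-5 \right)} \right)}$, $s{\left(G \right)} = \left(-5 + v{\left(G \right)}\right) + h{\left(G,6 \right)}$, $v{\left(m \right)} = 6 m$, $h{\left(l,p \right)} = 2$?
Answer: $3924$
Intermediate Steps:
$r{\left(Y,F \right)} = 5 + Y$
$s{\left(G \right)} = -3 + 6 G$ ($s{\left(G \right)} = \left(-5 + 6 G\right) + 2 = -3 + 6 G$)
$W{\left(Q \right)} = 27 + 6 Q$ ($W{\left(Q \right)} = -3 + 6 \left(5 + Q\right) = -3 + \left(30 + 6 Q\right) = 27 + 6 Q$)
$\left(1026 + W{\left(-12 \right)}\right) \left(18 - 16\right)^{2} = \left(1026 + \left(27 + 6 \left(-12\right)\right)\right) \left(18 - 16\right)^{2} = \left(1026 + \left(27 - 72\right)\right) 2^{2} = \left(1026 - 45\right) 4 = 981 \cdot 4 = 3924$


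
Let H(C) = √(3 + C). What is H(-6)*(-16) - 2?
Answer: -2 - 16*I*√3 ≈ -2.0 - 27.713*I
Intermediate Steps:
H(-6)*(-16) - 2 = √(3 - 6)*(-16) - 2 = √(-3)*(-16) - 2 = (I*√3)*(-16) - 2 = -16*I*√3 - 2 = -2 - 16*I*√3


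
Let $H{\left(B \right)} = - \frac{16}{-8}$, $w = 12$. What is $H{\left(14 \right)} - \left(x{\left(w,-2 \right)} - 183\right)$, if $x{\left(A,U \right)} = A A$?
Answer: $41$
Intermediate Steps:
$x{\left(A,U \right)} = A^{2}$
$H{\left(B \right)} = 2$ ($H{\left(B \right)} = \left(-16\right) \left(- \frac{1}{8}\right) = 2$)
$H{\left(14 \right)} - \left(x{\left(w,-2 \right)} - 183\right) = 2 - \left(12^{2} - 183\right) = 2 - \left(144 - 183\right) = 2 - -39 = 2 + 39 = 41$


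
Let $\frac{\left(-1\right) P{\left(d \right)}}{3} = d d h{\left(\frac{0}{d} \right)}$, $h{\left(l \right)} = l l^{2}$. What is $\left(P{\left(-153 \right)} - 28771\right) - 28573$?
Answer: $-57344$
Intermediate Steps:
$h{\left(l \right)} = l^{3}$
$P{\left(d \right)} = 0$ ($P{\left(d \right)} = - 3 d d \left(\frac{0}{d}\right)^{3} = - 3 d^{2} \cdot 0^{3} = - 3 d^{2} \cdot 0 = \left(-3\right) 0 = 0$)
$\left(P{\left(-153 \right)} - 28771\right) - 28573 = \left(0 - 28771\right) - 28573 = -28771 - 28573 = -57344$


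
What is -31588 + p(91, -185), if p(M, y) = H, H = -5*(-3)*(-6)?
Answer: -31678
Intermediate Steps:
H = -90 (H = 15*(-6) = -90)
p(M, y) = -90
-31588 + p(91, -185) = -31588 - 90 = -31678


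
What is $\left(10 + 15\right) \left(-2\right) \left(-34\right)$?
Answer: $1700$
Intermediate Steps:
$\left(10 + 15\right) \left(-2\right) \left(-34\right) = 25 \left(-2\right) \left(-34\right) = \left(-50\right) \left(-34\right) = 1700$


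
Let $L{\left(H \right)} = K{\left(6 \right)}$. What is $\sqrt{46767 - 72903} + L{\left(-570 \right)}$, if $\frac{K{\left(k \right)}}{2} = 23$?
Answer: $46 + 66 i \sqrt{6} \approx 46.0 + 161.67 i$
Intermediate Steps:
$K{\left(k \right)} = 46$ ($K{\left(k \right)} = 2 \cdot 23 = 46$)
$L{\left(H \right)} = 46$
$\sqrt{46767 - 72903} + L{\left(-570 \right)} = \sqrt{46767 - 72903} + 46 = \sqrt{-26136} + 46 = 66 i \sqrt{6} + 46 = 46 + 66 i \sqrt{6}$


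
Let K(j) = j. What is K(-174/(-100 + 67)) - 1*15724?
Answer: -172906/11 ≈ -15719.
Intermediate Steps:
K(-174/(-100 + 67)) - 1*15724 = -174/(-100 + 67) - 1*15724 = -174/(-33) - 15724 = -174*(-1/33) - 15724 = 58/11 - 15724 = -172906/11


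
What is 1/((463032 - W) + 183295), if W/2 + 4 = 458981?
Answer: -1/271627 ≈ -3.6815e-6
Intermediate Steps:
W = 917954 (W = -8 + 2*458981 = -8 + 917962 = 917954)
1/((463032 - W) + 183295) = 1/((463032 - 1*917954) + 183295) = 1/((463032 - 917954) + 183295) = 1/(-454922 + 183295) = 1/(-271627) = -1/271627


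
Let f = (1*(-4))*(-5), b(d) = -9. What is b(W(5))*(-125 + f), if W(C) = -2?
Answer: 945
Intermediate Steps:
f = 20 (f = -4*(-5) = 20)
b(W(5))*(-125 + f) = -9*(-125 + 20) = -9*(-105) = 945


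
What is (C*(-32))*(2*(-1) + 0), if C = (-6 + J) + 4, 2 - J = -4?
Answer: 256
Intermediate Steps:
J = 6 (J = 2 - 1*(-4) = 2 + 4 = 6)
C = 4 (C = (-6 + 6) + 4 = 0 + 4 = 4)
(C*(-32))*(2*(-1) + 0) = (4*(-32))*(2*(-1) + 0) = -128*(-2 + 0) = -128*(-2) = 256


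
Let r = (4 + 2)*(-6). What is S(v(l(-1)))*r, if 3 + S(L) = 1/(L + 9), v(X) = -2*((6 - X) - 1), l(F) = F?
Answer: 120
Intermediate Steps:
r = -36 (r = 6*(-6) = -36)
v(X) = -10 + 2*X (v(X) = -2*(5 - X) = -10 + 2*X)
S(L) = -3 + 1/(9 + L) (S(L) = -3 + 1/(L + 9) = -3 + 1/(9 + L))
S(v(l(-1)))*r = ((-26 - 3*(-10 + 2*(-1)))/(9 + (-10 + 2*(-1))))*(-36) = ((-26 - 3*(-10 - 2))/(9 + (-10 - 2)))*(-36) = ((-26 - 3*(-12))/(9 - 12))*(-36) = ((-26 + 36)/(-3))*(-36) = -⅓*10*(-36) = -10/3*(-36) = 120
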